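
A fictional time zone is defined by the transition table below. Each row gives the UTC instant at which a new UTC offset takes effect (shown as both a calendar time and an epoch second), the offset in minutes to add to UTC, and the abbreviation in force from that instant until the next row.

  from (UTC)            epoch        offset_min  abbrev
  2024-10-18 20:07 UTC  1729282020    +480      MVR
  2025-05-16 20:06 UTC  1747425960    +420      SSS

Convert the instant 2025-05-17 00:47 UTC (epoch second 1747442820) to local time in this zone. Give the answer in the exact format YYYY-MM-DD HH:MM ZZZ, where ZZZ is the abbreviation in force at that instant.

Query: 2025-05-17 00:47 UTC
Rule 2/2 (SSS, +07:00): 2025-05-16 20:06 UTC ≤ query < +∞
0·60 + 47 + 420 = 467 min
467 = 0·1440 + 467; 467 = 7·60 + 47 → 07:47, same day
→ 2025-05-17 07:47 SSS

2025-05-17 07:47 SSS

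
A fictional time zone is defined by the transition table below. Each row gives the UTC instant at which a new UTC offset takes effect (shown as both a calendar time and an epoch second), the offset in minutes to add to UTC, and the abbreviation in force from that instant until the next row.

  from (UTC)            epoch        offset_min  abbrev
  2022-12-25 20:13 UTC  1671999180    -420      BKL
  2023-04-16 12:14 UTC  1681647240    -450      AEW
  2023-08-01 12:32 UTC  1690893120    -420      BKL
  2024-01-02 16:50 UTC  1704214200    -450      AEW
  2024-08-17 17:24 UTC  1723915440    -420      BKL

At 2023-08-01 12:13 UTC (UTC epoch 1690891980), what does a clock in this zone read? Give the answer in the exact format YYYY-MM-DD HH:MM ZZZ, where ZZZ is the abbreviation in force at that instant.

Query: 2023-08-01 12:13 UTC
Rule 2/5 (AEW, -07:30): 2023-04-16 12:14 UTC ≤ query < 2023-08-01 12:32 UTC
12·60 + 13 - 450 = 283 min
283 = 0·1440 + 283; 283 = 4·60 + 43 → 04:43, same day
→ 2023-08-01 04:43 AEW

2023-08-01 04:43 AEW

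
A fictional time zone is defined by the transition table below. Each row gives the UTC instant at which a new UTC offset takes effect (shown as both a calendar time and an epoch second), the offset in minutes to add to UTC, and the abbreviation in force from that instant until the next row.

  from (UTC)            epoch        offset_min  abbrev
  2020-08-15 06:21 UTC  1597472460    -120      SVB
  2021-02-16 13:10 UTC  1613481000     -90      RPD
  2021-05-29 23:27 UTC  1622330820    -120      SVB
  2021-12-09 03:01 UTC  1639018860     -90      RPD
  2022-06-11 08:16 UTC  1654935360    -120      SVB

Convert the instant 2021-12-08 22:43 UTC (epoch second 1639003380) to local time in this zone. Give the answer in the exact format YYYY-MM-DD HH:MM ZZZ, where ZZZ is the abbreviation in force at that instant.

Query: 2021-12-08 22:43 UTC
Rule 3/5 (SVB, -02:00): 2021-05-29 23:27 UTC ≤ query < 2021-12-09 03:01 UTC
22·60 + 43 - 120 = 1243 min
1243 = 0·1440 + 1243; 1243 = 20·60 + 43 → 20:43, same day
→ 2021-12-08 20:43 SVB

2021-12-08 20:43 SVB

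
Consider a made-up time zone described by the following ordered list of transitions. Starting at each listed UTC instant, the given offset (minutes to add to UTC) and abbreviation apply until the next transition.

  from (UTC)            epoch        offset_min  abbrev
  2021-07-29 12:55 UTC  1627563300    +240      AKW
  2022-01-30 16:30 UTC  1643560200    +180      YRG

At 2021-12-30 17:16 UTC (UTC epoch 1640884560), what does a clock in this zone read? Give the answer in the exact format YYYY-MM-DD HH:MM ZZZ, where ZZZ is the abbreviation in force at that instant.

2021-12-30 21:16 AKW

Query: 2021-12-30 17:16 UTC
Rule 1/2 (AKW, +04:00): 2021-07-29 12:55 UTC ≤ query < 2022-01-30 16:30 UTC
17·60 + 16 + 240 = 1276 min
1276 = 0·1440 + 1276; 1276 = 21·60 + 16 → 21:16, same day
→ 2021-12-30 21:16 AKW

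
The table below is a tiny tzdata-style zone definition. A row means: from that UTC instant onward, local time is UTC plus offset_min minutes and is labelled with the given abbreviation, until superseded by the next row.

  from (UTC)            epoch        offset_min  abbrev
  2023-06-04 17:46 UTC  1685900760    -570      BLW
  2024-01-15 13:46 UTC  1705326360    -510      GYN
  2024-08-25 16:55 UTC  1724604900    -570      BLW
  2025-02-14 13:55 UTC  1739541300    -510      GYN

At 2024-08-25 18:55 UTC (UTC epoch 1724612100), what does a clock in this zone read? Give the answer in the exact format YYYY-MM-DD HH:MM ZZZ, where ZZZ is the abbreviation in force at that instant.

2024-08-25 09:25 BLW

Query: 2024-08-25 18:55 UTC
Rule 3/4 (BLW, -09:30): 2024-08-25 16:55 UTC ≤ query < 2025-02-14 13:55 UTC
18·60 + 55 - 570 = 565 min
565 = 0·1440 + 565; 565 = 9·60 + 25 → 09:25, same day
→ 2024-08-25 09:25 BLW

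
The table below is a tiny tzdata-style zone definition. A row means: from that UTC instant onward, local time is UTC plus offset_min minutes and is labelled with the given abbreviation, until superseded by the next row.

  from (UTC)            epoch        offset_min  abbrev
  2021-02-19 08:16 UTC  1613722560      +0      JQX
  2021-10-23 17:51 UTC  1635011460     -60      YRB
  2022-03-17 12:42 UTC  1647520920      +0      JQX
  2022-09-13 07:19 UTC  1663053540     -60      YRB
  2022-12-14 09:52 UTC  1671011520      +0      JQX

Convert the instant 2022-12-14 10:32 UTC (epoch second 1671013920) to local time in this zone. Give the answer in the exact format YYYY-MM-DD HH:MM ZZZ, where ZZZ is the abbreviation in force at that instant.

Query: 2022-12-14 10:32 UTC
Rule 5/5 (JQX, +00:00): 2022-12-14 09:52 UTC ≤ query < +∞
10·60 + 32 + 0 = 632 min
632 = 0·1440 + 632; 632 = 10·60 + 32 → 10:32, same day
→ 2022-12-14 10:32 JQX

2022-12-14 10:32 JQX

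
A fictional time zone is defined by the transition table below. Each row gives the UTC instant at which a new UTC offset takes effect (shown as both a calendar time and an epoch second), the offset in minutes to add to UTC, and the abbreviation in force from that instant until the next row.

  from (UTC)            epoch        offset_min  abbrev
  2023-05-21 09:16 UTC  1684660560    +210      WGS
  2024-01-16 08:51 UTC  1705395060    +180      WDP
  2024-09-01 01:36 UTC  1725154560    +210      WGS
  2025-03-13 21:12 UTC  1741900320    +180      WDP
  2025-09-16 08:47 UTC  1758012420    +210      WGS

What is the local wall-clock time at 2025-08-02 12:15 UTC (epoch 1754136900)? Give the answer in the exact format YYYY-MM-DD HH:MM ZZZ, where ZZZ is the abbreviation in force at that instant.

2025-08-02 15:15 WDP

Query: 2025-08-02 12:15 UTC
Rule 4/5 (WDP, +03:00): 2025-03-13 21:12 UTC ≤ query < 2025-09-16 08:47 UTC
12·60 + 15 + 180 = 915 min
915 = 0·1440 + 915; 915 = 15·60 + 15 → 15:15, same day
→ 2025-08-02 15:15 WDP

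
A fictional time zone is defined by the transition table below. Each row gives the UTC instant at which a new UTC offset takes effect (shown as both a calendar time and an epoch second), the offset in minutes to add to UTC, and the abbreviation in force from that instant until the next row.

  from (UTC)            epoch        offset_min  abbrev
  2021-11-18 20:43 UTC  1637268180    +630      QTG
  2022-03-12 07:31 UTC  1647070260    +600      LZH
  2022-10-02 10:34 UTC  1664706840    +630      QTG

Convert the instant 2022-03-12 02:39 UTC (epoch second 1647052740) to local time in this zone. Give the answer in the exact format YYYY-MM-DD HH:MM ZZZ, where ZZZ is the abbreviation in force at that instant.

2022-03-12 13:09 QTG

Query: 2022-03-12 02:39 UTC
Rule 1/3 (QTG, +10:30): 2021-11-18 20:43 UTC ≤ query < 2022-03-12 07:31 UTC
2·60 + 39 + 630 = 789 min
789 = 0·1440 + 789; 789 = 13·60 + 9 → 13:09, same day
→ 2022-03-12 13:09 QTG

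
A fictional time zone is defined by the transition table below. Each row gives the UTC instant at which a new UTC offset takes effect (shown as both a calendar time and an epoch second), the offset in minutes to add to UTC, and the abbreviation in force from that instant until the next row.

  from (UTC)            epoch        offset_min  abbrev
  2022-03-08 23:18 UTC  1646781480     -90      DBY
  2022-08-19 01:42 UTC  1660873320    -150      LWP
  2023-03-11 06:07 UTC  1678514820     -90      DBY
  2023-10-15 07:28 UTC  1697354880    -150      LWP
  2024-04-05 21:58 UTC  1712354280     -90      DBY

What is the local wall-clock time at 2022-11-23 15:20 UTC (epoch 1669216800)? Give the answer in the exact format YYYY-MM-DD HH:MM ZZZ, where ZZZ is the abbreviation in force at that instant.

Query: 2022-11-23 15:20 UTC
Rule 2/5 (LWP, -02:30): 2022-08-19 01:42 UTC ≤ query < 2023-03-11 06:07 UTC
15·60 + 20 - 150 = 770 min
770 = 0·1440 + 770; 770 = 12·60 + 50 → 12:50, same day
→ 2022-11-23 12:50 LWP

2022-11-23 12:50 LWP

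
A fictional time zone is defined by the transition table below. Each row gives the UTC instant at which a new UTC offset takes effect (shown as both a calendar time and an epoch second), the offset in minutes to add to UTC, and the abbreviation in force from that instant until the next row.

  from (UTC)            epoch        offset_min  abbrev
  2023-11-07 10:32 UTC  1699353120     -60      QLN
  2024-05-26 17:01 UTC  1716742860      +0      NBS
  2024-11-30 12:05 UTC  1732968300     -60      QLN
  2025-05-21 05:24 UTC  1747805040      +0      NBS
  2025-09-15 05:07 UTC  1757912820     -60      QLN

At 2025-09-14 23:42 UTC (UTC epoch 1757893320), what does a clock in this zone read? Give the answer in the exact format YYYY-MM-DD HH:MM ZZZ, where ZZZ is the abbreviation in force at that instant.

Query: 2025-09-14 23:42 UTC
Rule 4/5 (NBS, +00:00): 2025-05-21 05:24 UTC ≤ query < 2025-09-15 05:07 UTC
23·60 + 42 + 0 = 1422 min
1422 = 0·1440 + 1422; 1422 = 23·60 + 42 → 23:42, same day
→ 2025-09-14 23:42 NBS

2025-09-14 23:42 NBS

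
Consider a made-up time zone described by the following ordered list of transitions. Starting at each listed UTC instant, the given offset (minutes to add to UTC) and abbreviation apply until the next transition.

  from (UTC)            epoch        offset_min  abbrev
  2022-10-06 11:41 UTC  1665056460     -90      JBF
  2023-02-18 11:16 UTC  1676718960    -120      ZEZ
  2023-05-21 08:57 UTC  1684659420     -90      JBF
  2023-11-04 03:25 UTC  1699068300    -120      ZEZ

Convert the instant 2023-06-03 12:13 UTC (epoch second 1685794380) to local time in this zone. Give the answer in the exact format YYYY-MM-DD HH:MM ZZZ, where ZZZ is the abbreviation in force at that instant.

2023-06-03 10:43 JBF

Query: 2023-06-03 12:13 UTC
Rule 3/4 (JBF, -01:30): 2023-05-21 08:57 UTC ≤ query < 2023-11-04 03:25 UTC
12·60 + 13 - 90 = 643 min
643 = 0·1440 + 643; 643 = 10·60 + 43 → 10:43, same day
→ 2023-06-03 10:43 JBF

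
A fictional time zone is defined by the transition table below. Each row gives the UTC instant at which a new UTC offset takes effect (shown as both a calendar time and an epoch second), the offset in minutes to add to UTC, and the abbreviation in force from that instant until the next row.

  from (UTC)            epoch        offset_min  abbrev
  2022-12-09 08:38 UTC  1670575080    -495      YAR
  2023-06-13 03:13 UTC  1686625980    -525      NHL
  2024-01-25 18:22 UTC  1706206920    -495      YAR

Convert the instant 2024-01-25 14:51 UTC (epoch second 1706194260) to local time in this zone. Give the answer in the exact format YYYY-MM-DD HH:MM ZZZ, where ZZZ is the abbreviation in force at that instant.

Query: 2024-01-25 14:51 UTC
Rule 2/3 (NHL, -08:45): 2023-06-13 03:13 UTC ≤ query < 2024-01-25 18:22 UTC
14·60 + 51 - 525 = 366 min
366 = 0·1440 + 366; 366 = 6·60 + 6 → 06:06, same day
→ 2024-01-25 06:06 NHL

2024-01-25 06:06 NHL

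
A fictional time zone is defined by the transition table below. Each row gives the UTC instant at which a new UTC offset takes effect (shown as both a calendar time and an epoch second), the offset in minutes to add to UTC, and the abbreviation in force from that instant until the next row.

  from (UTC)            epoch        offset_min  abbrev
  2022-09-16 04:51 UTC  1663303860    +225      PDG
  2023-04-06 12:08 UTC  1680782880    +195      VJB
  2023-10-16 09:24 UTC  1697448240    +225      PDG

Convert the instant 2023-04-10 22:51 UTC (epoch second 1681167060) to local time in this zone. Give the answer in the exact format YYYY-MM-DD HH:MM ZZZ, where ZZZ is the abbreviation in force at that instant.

Query: 2023-04-10 22:51 UTC
Rule 2/3 (VJB, +03:15): 2023-04-06 12:08 UTC ≤ query < 2023-10-16 09:24 UTC
22·60 + 51 + 195 = 1566 min
1566 = 1·1440 + 126; 126 = 2·60 + 6 → 02:06, 2023-04-10 + 1 day = 2023-04-11
→ 2023-04-11 02:06 VJB

2023-04-11 02:06 VJB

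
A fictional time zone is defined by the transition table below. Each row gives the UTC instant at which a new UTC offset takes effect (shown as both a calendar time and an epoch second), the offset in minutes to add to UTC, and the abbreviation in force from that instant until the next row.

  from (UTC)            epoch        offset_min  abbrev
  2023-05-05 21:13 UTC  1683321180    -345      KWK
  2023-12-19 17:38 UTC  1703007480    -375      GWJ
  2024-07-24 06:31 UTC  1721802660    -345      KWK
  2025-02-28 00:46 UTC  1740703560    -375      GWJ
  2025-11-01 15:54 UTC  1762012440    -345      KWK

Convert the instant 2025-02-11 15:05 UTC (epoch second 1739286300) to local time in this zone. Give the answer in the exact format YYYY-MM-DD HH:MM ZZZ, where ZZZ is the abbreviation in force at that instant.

2025-02-11 09:20 KWK

Query: 2025-02-11 15:05 UTC
Rule 3/5 (KWK, -05:45): 2024-07-24 06:31 UTC ≤ query < 2025-02-28 00:46 UTC
15·60 + 5 - 345 = 560 min
560 = 0·1440 + 560; 560 = 9·60 + 20 → 09:20, same day
→ 2025-02-11 09:20 KWK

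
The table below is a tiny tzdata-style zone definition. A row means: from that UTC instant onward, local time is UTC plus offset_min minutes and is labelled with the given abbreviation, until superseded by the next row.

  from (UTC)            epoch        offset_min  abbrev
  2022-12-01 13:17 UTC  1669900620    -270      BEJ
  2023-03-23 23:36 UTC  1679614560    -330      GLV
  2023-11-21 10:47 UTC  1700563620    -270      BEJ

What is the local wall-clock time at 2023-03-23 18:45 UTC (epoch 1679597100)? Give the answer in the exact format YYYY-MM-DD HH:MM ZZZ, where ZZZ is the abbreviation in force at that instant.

2023-03-23 14:15 BEJ

Query: 2023-03-23 18:45 UTC
Rule 1/3 (BEJ, -04:30): 2022-12-01 13:17 UTC ≤ query < 2023-03-23 23:36 UTC
18·60 + 45 - 270 = 855 min
855 = 0·1440 + 855; 855 = 14·60 + 15 → 14:15, same day
→ 2023-03-23 14:15 BEJ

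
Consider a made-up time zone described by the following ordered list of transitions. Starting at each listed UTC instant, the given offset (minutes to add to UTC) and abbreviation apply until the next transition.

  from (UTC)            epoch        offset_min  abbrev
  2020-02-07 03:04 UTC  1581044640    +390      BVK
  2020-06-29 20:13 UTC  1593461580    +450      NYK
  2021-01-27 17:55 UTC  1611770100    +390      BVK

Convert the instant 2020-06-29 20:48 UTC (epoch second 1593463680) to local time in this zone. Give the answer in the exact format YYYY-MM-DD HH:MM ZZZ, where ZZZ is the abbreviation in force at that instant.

2020-06-30 04:18 NYK

Query: 2020-06-29 20:48 UTC
Rule 2/3 (NYK, +07:30): 2020-06-29 20:13 UTC ≤ query < 2021-01-27 17:55 UTC
20·60 + 48 + 450 = 1698 min
1698 = 1·1440 + 258; 258 = 4·60 + 18 → 04:18, 2020-06-29 + 1 day = 2020-06-30
→ 2020-06-30 04:18 NYK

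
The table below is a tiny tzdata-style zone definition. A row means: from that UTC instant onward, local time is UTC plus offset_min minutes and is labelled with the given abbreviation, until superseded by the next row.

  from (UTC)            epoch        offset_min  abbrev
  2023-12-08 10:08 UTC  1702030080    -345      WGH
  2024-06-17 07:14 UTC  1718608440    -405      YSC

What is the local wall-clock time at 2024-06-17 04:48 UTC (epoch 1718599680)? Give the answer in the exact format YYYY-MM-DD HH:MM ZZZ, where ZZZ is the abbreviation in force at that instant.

Query: 2024-06-17 04:48 UTC
Rule 1/2 (WGH, -05:45): 2023-12-08 10:08 UTC ≤ query < 2024-06-17 07:14 UTC
4·60 + 48 - 345 = -57 min
-57 = -1·1440 + 1383; 1383 = 23·60 + 3 → 23:03, 2024-06-17 - 1 day = 2024-06-16
→ 2024-06-16 23:03 WGH

2024-06-16 23:03 WGH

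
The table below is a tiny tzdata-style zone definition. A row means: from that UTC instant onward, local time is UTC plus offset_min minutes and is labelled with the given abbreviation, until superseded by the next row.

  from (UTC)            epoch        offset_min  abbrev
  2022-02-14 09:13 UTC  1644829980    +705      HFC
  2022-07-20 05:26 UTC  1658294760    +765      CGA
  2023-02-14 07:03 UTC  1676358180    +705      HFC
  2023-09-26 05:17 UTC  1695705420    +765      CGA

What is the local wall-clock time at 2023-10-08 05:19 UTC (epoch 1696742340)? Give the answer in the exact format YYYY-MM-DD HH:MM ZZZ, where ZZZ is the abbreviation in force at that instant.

Query: 2023-10-08 05:19 UTC
Rule 4/4 (CGA, +12:45): 2023-09-26 05:17 UTC ≤ query < +∞
5·60 + 19 + 765 = 1084 min
1084 = 0·1440 + 1084; 1084 = 18·60 + 4 → 18:04, same day
→ 2023-10-08 18:04 CGA

2023-10-08 18:04 CGA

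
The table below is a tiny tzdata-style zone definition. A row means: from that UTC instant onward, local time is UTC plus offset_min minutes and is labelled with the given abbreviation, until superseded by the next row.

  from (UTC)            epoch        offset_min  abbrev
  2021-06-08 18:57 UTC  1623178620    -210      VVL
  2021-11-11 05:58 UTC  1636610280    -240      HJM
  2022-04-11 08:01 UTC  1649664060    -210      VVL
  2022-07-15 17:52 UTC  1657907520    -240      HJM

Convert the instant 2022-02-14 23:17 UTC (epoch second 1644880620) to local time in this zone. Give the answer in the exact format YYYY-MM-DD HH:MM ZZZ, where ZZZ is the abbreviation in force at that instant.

2022-02-14 19:17 HJM

Query: 2022-02-14 23:17 UTC
Rule 2/4 (HJM, -04:00): 2021-11-11 05:58 UTC ≤ query < 2022-04-11 08:01 UTC
23·60 + 17 - 240 = 1157 min
1157 = 0·1440 + 1157; 1157 = 19·60 + 17 → 19:17, same day
→ 2022-02-14 19:17 HJM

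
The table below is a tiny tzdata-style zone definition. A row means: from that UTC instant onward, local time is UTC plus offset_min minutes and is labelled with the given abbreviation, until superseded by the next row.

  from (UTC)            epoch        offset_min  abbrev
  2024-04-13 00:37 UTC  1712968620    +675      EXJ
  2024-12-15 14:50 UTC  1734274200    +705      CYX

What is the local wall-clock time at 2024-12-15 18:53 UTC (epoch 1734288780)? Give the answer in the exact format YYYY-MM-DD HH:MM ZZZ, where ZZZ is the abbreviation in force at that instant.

2024-12-16 06:38 CYX

Query: 2024-12-15 18:53 UTC
Rule 2/2 (CYX, +11:45): 2024-12-15 14:50 UTC ≤ query < +∞
18·60 + 53 + 705 = 1838 min
1838 = 1·1440 + 398; 398 = 6·60 + 38 → 06:38, 2024-12-15 + 1 day = 2024-12-16
→ 2024-12-16 06:38 CYX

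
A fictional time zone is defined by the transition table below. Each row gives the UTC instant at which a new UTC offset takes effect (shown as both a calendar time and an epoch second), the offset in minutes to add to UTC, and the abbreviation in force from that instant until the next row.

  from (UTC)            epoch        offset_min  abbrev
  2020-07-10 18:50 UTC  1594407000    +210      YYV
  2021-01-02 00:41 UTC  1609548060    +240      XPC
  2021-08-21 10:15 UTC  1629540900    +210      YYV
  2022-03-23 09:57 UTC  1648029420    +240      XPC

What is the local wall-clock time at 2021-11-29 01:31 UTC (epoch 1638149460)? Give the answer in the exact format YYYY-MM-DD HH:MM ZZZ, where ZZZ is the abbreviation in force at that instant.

2021-11-29 05:01 YYV

Query: 2021-11-29 01:31 UTC
Rule 3/4 (YYV, +03:30): 2021-08-21 10:15 UTC ≤ query < 2022-03-23 09:57 UTC
1·60 + 31 + 210 = 301 min
301 = 0·1440 + 301; 301 = 5·60 + 1 → 05:01, same day
→ 2021-11-29 05:01 YYV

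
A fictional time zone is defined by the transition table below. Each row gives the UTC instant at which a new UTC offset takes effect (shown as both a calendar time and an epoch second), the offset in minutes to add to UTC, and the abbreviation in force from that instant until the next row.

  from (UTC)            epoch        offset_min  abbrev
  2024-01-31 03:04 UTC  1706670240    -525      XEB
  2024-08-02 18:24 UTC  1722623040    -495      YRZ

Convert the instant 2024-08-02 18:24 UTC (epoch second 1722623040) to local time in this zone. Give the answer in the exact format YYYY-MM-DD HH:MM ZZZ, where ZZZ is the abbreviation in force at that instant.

2024-08-02 10:09 YRZ

Query: 2024-08-02 18:24 UTC
Rule 2/2 (YRZ, -08:15): 2024-08-02 18:24 UTC ≤ query < +∞
18·60 + 24 - 495 = 609 min
609 = 0·1440 + 609; 609 = 10·60 + 9 → 10:09, same day
→ 2024-08-02 10:09 YRZ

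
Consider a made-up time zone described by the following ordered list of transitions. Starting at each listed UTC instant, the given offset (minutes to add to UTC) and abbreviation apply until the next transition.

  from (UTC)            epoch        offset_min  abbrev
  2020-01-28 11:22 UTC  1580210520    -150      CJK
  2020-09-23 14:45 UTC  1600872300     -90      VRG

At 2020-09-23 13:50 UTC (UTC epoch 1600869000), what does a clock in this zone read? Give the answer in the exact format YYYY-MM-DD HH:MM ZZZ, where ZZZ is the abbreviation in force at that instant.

Query: 2020-09-23 13:50 UTC
Rule 1/2 (CJK, -02:30): 2020-01-28 11:22 UTC ≤ query < 2020-09-23 14:45 UTC
13·60 + 50 - 150 = 680 min
680 = 0·1440 + 680; 680 = 11·60 + 20 → 11:20, same day
→ 2020-09-23 11:20 CJK

2020-09-23 11:20 CJK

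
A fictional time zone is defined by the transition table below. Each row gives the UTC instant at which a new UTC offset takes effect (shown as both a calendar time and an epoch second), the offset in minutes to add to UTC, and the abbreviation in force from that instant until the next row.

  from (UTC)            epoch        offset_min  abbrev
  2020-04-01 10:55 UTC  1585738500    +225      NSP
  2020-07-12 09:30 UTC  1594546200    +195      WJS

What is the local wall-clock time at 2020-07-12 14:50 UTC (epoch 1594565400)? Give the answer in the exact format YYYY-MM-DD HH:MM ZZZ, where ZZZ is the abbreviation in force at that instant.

Query: 2020-07-12 14:50 UTC
Rule 2/2 (WJS, +03:15): 2020-07-12 09:30 UTC ≤ query < +∞
14·60 + 50 + 195 = 1085 min
1085 = 0·1440 + 1085; 1085 = 18·60 + 5 → 18:05, same day
→ 2020-07-12 18:05 WJS

2020-07-12 18:05 WJS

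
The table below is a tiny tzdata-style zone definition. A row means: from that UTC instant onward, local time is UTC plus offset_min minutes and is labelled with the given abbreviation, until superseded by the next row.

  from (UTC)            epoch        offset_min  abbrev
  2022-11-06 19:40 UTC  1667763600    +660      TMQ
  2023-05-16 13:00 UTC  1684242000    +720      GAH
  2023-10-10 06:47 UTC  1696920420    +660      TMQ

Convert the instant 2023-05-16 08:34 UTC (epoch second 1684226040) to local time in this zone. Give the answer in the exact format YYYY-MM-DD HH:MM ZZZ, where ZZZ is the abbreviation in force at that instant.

2023-05-16 19:34 TMQ

Query: 2023-05-16 08:34 UTC
Rule 1/3 (TMQ, +11:00): 2022-11-06 19:40 UTC ≤ query < 2023-05-16 13:00 UTC
8·60 + 34 + 660 = 1174 min
1174 = 0·1440 + 1174; 1174 = 19·60 + 34 → 19:34, same day
→ 2023-05-16 19:34 TMQ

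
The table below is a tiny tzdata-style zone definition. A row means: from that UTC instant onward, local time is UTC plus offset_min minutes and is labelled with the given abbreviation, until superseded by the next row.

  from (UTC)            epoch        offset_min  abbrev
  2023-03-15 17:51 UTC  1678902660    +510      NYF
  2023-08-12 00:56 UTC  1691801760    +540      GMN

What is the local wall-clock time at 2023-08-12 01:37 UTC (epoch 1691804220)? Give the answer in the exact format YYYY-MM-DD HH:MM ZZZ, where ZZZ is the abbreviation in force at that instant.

2023-08-12 10:37 GMN

Query: 2023-08-12 01:37 UTC
Rule 2/2 (GMN, +09:00): 2023-08-12 00:56 UTC ≤ query < +∞
1·60 + 37 + 540 = 637 min
637 = 0·1440 + 637; 637 = 10·60 + 37 → 10:37, same day
→ 2023-08-12 10:37 GMN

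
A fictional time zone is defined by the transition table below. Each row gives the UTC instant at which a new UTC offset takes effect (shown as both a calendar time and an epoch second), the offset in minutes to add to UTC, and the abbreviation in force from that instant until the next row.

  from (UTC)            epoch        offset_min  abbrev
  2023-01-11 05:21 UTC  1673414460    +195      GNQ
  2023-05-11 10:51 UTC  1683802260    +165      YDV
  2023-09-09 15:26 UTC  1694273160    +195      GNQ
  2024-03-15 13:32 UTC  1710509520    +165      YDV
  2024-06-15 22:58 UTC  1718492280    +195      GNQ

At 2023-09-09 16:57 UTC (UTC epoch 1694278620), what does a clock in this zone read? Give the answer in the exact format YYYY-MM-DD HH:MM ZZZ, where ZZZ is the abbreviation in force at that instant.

2023-09-09 20:12 GNQ

Query: 2023-09-09 16:57 UTC
Rule 3/5 (GNQ, +03:15): 2023-09-09 15:26 UTC ≤ query < 2024-03-15 13:32 UTC
16·60 + 57 + 195 = 1212 min
1212 = 0·1440 + 1212; 1212 = 20·60 + 12 → 20:12, same day
→ 2023-09-09 20:12 GNQ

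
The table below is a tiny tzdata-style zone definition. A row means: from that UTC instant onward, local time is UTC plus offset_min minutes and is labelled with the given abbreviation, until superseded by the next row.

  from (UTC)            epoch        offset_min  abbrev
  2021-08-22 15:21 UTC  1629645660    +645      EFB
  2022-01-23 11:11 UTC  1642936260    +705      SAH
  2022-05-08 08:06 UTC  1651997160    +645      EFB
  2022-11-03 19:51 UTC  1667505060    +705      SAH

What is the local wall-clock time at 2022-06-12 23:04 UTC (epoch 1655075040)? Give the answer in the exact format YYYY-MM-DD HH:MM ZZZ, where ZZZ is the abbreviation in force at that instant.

2022-06-13 09:49 EFB

Query: 2022-06-12 23:04 UTC
Rule 3/4 (EFB, +10:45): 2022-05-08 08:06 UTC ≤ query < 2022-11-03 19:51 UTC
23·60 + 4 + 645 = 2029 min
2029 = 1·1440 + 589; 589 = 9·60 + 49 → 09:49, 2022-06-12 + 1 day = 2022-06-13
→ 2022-06-13 09:49 EFB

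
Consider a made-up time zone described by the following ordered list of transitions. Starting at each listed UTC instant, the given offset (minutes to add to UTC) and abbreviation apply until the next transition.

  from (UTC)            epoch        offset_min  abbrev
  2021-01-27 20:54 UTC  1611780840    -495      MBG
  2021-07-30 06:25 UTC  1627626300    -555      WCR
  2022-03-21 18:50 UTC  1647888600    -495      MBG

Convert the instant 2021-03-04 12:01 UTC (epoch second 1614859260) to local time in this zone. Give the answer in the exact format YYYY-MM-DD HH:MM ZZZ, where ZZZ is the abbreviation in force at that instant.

Query: 2021-03-04 12:01 UTC
Rule 1/3 (MBG, -08:15): 2021-01-27 20:54 UTC ≤ query < 2021-07-30 06:25 UTC
12·60 + 1 - 495 = 226 min
226 = 0·1440 + 226; 226 = 3·60 + 46 → 03:46, same day
→ 2021-03-04 03:46 MBG

2021-03-04 03:46 MBG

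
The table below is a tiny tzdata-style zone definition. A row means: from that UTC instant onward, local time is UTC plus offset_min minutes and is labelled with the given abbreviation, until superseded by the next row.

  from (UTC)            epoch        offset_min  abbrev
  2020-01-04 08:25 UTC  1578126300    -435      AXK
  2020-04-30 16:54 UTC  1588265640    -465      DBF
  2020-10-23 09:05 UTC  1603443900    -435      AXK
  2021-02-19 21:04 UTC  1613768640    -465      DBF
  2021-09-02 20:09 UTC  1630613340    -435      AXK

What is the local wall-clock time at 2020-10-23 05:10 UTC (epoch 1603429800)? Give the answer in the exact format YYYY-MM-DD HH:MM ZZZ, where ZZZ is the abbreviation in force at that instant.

2020-10-22 21:25 DBF

Query: 2020-10-23 05:10 UTC
Rule 2/5 (DBF, -07:45): 2020-04-30 16:54 UTC ≤ query < 2020-10-23 09:05 UTC
5·60 + 10 - 465 = -155 min
-155 = -1·1440 + 1285; 1285 = 21·60 + 25 → 21:25, 2020-10-23 - 1 day = 2020-10-22
→ 2020-10-22 21:25 DBF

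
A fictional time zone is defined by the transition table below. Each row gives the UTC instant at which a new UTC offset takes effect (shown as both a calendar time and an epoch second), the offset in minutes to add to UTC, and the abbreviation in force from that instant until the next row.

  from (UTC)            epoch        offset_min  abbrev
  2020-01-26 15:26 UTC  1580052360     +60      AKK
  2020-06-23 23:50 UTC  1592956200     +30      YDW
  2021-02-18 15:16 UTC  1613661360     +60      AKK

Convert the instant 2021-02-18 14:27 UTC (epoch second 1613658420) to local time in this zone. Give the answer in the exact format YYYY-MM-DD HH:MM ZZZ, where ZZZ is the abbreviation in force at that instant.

Query: 2021-02-18 14:27 UTC
Rule 2/3 (YDW, +00:30): 2020-06-23 23:50 UTC ≤ query < 2021-02-18 15:16 UTC
14·60 + 27 + 30 = 897 min
897 = 0·1440 + 897; 897 = 14·60 + 57 → 14:57, same day
→ 2021-02-18 14:57 YDW

2021-02-18 14:57 YDW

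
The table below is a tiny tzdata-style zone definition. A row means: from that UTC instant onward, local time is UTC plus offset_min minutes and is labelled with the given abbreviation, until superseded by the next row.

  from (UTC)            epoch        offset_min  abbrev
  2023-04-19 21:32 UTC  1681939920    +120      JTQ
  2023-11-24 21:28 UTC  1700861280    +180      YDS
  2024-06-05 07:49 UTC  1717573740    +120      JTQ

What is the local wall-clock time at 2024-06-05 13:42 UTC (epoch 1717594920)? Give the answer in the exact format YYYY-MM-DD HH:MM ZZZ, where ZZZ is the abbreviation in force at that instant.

Query: 2024-06-05 13:42 UTC
Rule 3/3 (JTQ, +02:00): 2024-06-05 07:49 UTC ≤ query < +∞
13·60 + 42 + 120 = 942 min
942 = 0·1440 + 942; 942 = 15·60 + 42 → 15:42, same day
→ 2024-06-05 15:42 JTQ

2024-06-05 15:42 JTQ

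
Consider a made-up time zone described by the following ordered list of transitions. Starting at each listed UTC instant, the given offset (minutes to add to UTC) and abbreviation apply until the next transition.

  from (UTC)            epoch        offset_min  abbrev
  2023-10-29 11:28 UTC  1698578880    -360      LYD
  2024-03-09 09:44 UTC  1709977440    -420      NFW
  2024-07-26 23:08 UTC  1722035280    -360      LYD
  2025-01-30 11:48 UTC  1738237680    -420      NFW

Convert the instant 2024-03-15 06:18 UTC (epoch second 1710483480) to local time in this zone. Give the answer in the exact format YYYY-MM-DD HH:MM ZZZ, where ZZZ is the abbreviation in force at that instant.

2024-03-14 23:18 NFW

Query: 2024-03-15 06:18 UTC
Rule 2/4 (NFW, -07:00): 2024-03-09 09:44 UTC ≤ query < 2024-07-26 23:08 UTC
6·60 + 18 - 420 = -42 min
-42 = -1·1440 + 1398; 1398 = 23·60 + 18 → 23:18, 2024-03-15 - 1 day = 2024-03-14
→ 2024-03-14 23:18 NFW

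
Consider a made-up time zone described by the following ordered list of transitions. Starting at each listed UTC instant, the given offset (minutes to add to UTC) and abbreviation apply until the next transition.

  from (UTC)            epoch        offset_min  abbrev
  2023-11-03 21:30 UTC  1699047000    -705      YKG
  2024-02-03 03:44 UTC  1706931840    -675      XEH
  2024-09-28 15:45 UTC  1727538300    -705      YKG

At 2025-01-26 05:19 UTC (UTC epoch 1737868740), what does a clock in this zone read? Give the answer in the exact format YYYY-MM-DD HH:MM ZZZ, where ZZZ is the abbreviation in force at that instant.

2025-01-25 17:34 YKG

Query: 2025-01-26 05:19 UTC
Rule 3/3 (YKG, -11:45): 2024-09-28 15:45 UTC ≤ query < +∞
5·60 + 19 - 705 = -386 min
-386 = -1·1440 + 1054; 1054 = 17·60 + 34 → 17:34, 2025-01-26 - 1 day = 2025-01-25
→ 2025-01-25 17:34 YKG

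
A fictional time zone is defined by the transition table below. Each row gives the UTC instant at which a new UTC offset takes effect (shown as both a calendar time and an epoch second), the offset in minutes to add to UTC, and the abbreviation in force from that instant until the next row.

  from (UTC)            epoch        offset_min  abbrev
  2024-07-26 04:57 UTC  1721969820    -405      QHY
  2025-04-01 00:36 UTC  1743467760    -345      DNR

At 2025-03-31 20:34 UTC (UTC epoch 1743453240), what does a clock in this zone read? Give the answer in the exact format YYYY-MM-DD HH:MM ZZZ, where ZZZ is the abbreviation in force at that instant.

Query: 2025-03-31 20:34 UTC
Rule 1/2 (QHY, -06:45): 2024-07-26 04:57 UTC ≤ query < 2025-04-01 00:36 UTC
20·60 + 34 - 405 = 829 min
829 = 0·1440 + 829; 829 = 13·60 + 49 → 13:49, same day
→ 2025-03-31 13:49 QHY

2025-03-31 13:49 QHY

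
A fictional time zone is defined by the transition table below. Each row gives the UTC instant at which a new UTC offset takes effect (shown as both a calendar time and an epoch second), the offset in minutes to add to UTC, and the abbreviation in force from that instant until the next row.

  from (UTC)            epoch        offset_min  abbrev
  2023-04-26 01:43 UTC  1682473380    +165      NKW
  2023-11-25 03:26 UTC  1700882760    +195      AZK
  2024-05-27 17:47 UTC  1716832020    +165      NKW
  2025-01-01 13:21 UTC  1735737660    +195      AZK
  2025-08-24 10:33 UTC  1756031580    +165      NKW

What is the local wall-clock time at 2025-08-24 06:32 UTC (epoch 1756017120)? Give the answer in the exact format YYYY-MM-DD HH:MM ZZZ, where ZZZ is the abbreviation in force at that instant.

2025-08-24 09:47 AZK

Query: 2025-08-24 06:32 UTC
Rule 4/5 (AZK, +03:15): 2025-01-01 13:21 UTC ≤ query < 2025-08-24 10:33 UTC
6·60 + 32 + 195 = 587 min
587 = 0·1440 + 587; 587 = 9·60 + 47 → 09:47, same day
→ 2025-08-24 09:47 AZK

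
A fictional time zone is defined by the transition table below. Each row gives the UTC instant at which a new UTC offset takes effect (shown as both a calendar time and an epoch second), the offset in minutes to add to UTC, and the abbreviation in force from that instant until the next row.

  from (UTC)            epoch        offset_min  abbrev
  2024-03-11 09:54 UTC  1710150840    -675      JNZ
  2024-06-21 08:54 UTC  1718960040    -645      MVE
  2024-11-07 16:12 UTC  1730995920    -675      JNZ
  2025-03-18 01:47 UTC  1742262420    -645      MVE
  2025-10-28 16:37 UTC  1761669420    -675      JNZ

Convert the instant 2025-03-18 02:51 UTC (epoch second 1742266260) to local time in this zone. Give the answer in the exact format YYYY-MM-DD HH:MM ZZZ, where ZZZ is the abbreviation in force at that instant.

2025-03-17 16:06 MVE

Query: 2025-03-18 02:51 UTC
Rule 4/5 (MVE, -10:45): 2025-03-18 01:47 UTC ≤ query < 2025-10-28 16:37 UTC
2·60 + 51 - 645 = -474 min
-474 = -1·1440 + 966; 966 = 16·60 + 6 → 16:06, 2025-03-18 - 1 day = 2025-03-17
→ 2025-03-17 16:06 MVE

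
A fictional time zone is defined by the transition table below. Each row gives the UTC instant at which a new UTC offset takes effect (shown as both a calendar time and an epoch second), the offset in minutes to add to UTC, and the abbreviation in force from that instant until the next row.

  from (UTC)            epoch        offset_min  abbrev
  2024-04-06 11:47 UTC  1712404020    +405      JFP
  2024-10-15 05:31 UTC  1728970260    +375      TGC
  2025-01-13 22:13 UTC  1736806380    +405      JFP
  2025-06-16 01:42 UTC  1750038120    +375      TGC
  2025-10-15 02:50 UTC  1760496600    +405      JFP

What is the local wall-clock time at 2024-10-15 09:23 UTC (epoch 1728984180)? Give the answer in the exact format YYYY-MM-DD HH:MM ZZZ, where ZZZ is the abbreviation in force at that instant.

Query: 2024-10-15 09:23 UTC
Rule 2/5 (TGC, +06:15): 2024-10-15 05:31 UTC ≤ query < 2025-01-13 22:13 UTC
9·60 + 23 + 375 = 938 min
938 = 0·1440 + 938; 938 = 15·60 + 38 → 15:38, same day
→ 2024-10-15 15:38 TGC

2024-10-15 15:38 TGC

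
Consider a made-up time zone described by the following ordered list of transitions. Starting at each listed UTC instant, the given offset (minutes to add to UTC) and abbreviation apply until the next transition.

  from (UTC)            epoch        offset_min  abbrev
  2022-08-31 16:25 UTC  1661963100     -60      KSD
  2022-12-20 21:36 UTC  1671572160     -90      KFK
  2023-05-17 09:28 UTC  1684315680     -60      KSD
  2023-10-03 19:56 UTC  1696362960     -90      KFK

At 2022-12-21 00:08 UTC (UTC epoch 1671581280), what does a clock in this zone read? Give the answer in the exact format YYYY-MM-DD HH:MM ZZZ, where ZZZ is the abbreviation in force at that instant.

2022-12-20 22:38 KFK

Query: 2022-12-21 00:08 UTC
Rule 2/4 (KFK, -01:30): 2022-12-20 21:36 UTC ≤ query < 2023-05-17 09:28 UTC
0·60 + 8 - 90 = -82 min
-82 = -1·1440 + 1358; 1358 = 22·60 + 38 → 22:38, 2022-12-21 - 1 day = 2022-12-20
→ 2022-12-20 22:38 KFK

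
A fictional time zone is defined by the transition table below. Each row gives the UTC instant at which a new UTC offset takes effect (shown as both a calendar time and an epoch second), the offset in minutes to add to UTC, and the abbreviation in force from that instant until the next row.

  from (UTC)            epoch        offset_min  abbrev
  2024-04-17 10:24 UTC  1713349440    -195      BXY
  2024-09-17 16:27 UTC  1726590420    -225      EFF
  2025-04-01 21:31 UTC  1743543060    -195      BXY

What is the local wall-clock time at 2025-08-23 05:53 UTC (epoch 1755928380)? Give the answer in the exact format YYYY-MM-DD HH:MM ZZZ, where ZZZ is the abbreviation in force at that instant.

Query: 2025-08-23 05:53 UTC
Rule 3/3 (BXY, -03:15): 2025-04-01 21:31 UTC ≤ query < +∞
5·60 + 53 - 195 = 158 min
158 = 0·1440 + 158; 158 = 2·60 + 38 → 02:38, same day
→ 2025-08-23 02:38 BXY

2025-08-23 02:38 BXY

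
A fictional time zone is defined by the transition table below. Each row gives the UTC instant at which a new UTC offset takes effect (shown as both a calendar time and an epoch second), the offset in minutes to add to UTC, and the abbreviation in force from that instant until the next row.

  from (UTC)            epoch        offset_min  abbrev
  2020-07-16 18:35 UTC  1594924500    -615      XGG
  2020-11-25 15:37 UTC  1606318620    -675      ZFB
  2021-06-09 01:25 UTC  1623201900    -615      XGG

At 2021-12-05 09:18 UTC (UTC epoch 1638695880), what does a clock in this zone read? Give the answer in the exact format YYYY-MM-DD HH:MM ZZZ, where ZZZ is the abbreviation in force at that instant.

2021-12-04 23:03 XGG

Query: 2021-12-05 09:18 UTC
Rule 3/3 (XGG, -10:15): 2021-06-09 01:25 UTC ≤ query < +∞
9·60 + 18 - 615 = -57 min
-57 = -1·1440 + 1383; 1383 = 23·60 + 3 → 23:03, 2021-12-05 - 1 day = 2021-12-04
→ 2021-12-04 23:03 XGG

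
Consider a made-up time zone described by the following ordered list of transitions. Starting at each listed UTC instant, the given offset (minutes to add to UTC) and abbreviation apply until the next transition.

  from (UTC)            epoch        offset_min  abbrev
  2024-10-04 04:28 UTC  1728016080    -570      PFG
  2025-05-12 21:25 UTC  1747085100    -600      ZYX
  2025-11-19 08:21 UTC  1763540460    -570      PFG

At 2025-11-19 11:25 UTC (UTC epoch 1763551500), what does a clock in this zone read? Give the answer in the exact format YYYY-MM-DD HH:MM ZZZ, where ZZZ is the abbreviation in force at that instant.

Query: 2025-11-19 11:25 UTC
Rule 3/3 (PFG, -09:30): 2025-11-19 08:21 UTC ≤ query < +∞
11·60 + 25 - 570 = 115 min
115 = 0·1440 + 115; 115 = 1·60 + 55 → 01:55, same day
→ 2025-11-19 01:55 PFG

2025-11-19 01:55 PFG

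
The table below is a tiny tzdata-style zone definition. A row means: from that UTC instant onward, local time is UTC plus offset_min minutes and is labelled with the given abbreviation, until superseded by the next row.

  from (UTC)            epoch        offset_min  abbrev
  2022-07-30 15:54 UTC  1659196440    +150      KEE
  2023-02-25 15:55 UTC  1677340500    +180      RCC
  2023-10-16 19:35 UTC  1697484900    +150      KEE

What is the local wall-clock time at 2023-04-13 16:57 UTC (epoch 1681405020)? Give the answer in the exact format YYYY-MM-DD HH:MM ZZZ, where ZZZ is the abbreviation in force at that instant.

2023-04-13 19:57 RCC

Query: 2023-04-13 16:57 UTC
Rule 2/3 (RCC, +03:00): 2023-02-25 15:55 UTC ≤ query < 2023-10-16 19:35 UTC
16·60 + 57 + 180 = 1197 min
1197 = 0·1440 + 1197; 1197 = 19·60 + 57 → 19:57, same day
→ 2023-04-13 19:57 RCC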